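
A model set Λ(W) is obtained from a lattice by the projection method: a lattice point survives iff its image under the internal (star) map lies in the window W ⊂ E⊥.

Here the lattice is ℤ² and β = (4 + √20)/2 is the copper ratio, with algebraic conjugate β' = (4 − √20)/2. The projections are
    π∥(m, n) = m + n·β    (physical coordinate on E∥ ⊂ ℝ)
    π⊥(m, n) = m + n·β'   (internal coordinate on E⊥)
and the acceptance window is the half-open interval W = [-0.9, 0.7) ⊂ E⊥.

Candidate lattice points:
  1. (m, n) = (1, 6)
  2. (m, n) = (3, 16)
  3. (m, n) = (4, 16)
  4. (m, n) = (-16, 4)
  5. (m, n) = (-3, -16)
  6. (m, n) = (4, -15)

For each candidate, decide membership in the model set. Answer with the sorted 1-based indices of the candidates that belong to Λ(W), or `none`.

β' = (4−√20)/2 ≈ -0.23607.
[1] lift (1,6): star map gives -0.41641; window check -0.9 ≤ -0.41641 < 0.7 is true → IN Λ
[2] lift (3,16): star map gives -0.77709; window check -0.9 ≤ -0.77709 < 0.7 is true → IN Λ
[3] lift (4,16): star map gives 0.22291; window check -0.9 ≤ 0.22291 < 0.7 is true → IN Λ
[4] lift (-16,4): star map gives -16.94427; window check -0.9 ≤ -16.94427 < 0.7 is false → out
[5] lift (-3,-16): star map gives 0.77709; window check -0.9 ≤ 0.77709 < 0.7 is false → out
[6] lift (4,-15): star map gives 7.54102; window check -0.9 ≤ 7.54102 < 0.7 is false → out

1, 2, 3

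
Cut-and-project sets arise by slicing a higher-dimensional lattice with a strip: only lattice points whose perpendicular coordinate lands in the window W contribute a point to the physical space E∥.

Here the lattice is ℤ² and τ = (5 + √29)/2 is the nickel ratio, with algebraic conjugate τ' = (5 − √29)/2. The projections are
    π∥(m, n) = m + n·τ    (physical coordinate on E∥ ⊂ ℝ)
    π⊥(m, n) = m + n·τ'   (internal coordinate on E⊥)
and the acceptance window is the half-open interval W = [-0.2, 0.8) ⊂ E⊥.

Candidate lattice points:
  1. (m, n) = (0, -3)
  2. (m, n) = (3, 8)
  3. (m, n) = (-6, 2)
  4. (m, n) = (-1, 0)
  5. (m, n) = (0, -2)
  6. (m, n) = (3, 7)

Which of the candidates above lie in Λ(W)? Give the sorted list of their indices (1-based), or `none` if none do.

1, 5

Compute τ' = (5−√29)/2 = -0.192582, so π⊥(m,n) = m -0.192582·n.
[1] lift (0,-3): star map gives 0.577747; window check -0.2 ≤ 0.577747 < 0.8 is true → IN Λ
[2] lift (3,8): star map gives 1.459341; window check -0.2 ≤ 1.459341 < 0.8 is false → out
[3] lift (-6,2): star map gives -6.385165; window check -0.2 ≤ -6.385165 < 0.8 is false → out
[4] lift (-1,0): star map gives -1.000000; window check -0.2 ≤ -1.000000 < 0.8 is false → out
[5] lift (0,-2): star map gives 0.385165; window check -0.2 ≤ 0.385165 < 0.8 is true → IN Λ
[6] lift (3,7): star map gives 1.651923; window check -0.2 ≤ 1.651923 < 0.8 is false → out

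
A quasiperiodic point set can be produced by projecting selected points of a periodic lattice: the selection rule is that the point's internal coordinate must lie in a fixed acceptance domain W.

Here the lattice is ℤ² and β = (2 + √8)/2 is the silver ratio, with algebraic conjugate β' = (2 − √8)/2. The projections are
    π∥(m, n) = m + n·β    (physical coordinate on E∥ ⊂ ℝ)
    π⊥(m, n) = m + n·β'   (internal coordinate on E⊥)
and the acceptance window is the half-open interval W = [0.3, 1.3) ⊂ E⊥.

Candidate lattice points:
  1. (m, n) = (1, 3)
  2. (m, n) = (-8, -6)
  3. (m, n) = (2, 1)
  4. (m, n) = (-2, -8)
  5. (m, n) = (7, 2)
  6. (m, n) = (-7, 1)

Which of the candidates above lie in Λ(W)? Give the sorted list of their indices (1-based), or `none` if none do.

none

β' = (2−√8)/2 ≈ -0.41421.
candidate 1: (m,n)=(1,3) → π∥ = 1+3·β ≈ 8.24264, π⊥ = 1+3·β' ≈ -0.24264 ∉ [0.3, 1.3) ⇒ out
candidate 2: (m,n)=(-8,-6) → π∥ = -8-6·β ≈ -22.48528, π⊥ = -8-6·β' ≈ -5.51472 ∉ [0.3, 1.3) ⇒ out
candidate 3: (m,n)=(2,1) → π∥ = 2+1·β ≈ 4.41421, π⊥ = 2+1·β' ≈ 1.58579 ∉ [0.3, 1.3) ⇒ out
candidate 4: (m,n)=(-2,-8) → π∥ = -2-8·β ≈ -21.31371, π⊥ = -2-8·β' ≈ 1.31371 ∉ [0.3, 1.3) ⇒ out
candidate 5: (m,n)=(7,2) → π∥ = 7+2·β ≈ 11.82843, π⊥ = 7+2·β' ≈ 6.17157 ∉ [0.3, 1.3) ⇒ out
candidate 6: (m,n)=(-7,1) → π∥ = -7+1·β ≈ -4.58579, π⊥ = -7+1·β' ≈ -7.41421 ∉ [0.3, 1.3) ⇒ out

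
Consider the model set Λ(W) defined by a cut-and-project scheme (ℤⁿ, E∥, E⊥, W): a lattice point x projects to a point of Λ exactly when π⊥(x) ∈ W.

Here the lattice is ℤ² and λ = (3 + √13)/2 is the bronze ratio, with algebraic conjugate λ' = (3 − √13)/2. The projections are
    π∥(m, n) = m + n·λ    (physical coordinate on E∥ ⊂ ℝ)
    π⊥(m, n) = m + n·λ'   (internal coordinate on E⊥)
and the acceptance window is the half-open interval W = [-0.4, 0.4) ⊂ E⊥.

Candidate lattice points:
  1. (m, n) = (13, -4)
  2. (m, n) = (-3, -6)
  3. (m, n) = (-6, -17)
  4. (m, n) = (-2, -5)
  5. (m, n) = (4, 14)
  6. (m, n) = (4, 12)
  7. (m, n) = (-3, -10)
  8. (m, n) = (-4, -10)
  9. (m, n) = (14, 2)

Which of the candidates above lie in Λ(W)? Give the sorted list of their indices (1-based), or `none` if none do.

5, 6, 7

Numerically λ ≈ 3.30278 and λ' = −1/λ ≈ -0.30278.
#1 (13,-4): internal coord 13 + (-4)·λ' = +14.21110; +14.21110 ∉ [-0.4, 0.4) → out
#2 (-3,-6): internal coord -3 + (-6)·λ' = -1.18335; -1.18335 ∉ [-0.4, 0.4) → out
#3 (-6,-17): internal coord -6 + (-17)·λ' = -0.85281; -0.85281 ∉ [-0.4, 0.4) → out
#4 (-2,-5): internal coord -2 + (-5)·λ' = -0.48612; -0.48612 ∉ [-0.4, 0.4) → out
#5 (4,14): internal coord 4 + (14)·λ' = -0.23886; -0.23886 ∈ [-0.4, 0.4) → IN Λ
#6 (4,12): internal coord 4 + (12)·λ' = +0.36669; +0.36669 ∈ [-0.4, 0.4) → IN Λ
#7 (-3,-10): internal coord -3 + (-10)·λ' = +0.02776; +0.02776 ∈ [-0.4, 0.4) → IN Λ
#8 (-4,-10): internal coord -4 + (-10)·λ' = -0.97224; -0.97224 ∉ [-0.4, 0.4) → out
#9 (14,2): internal coord 14 + (2)·λ' = +13.39445; +13.39445 ∉ [-0.4, 0.4) → out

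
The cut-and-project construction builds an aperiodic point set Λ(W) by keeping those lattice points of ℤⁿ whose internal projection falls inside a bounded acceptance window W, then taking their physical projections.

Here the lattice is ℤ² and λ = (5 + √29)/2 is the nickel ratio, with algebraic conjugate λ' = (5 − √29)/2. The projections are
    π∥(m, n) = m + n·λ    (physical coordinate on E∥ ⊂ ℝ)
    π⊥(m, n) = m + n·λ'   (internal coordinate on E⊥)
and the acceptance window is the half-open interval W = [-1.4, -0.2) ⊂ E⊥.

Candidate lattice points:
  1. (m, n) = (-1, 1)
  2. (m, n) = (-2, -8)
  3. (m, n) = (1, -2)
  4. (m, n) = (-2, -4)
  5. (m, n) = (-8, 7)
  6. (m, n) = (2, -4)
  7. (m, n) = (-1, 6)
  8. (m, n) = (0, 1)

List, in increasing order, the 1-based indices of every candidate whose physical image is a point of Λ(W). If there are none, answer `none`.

1, 2, 4

Numerically λ ≈ 5.192582 and λ' = −1/λ ≈ -0.192582.
[1] lift (-1,1): star map gives -1.192582; window check -1.4 ≤ -1.192582 < -0.2 is true → IN Λ
[2] lift (-2,-8): star map gives -0.459341; window check -1.4 ≤ -0.459341 < -0.2 is true → IN Λ
[3] lift (1,-2): star map gives 1.385165; window check -1.4 ≤ 1.385165 < -0.2 is false → out
[4] lift (-2,-4): star map gives -1.229670; window check -1.4 ≤ -1.229670 < -0.2 is true → IN Λ
[5] lift (-8,7): star map gives -9.348077; window check -1.4 ≤ -9.348077 < -0.2 is false → out
[6] lift (2,-4): star map gives 2.770330; window check -1.4 ≤ 2.770330 < -0.2 is false → out
[7] lift (-1,6): star map gives -2.155494; window check -1.4 ≤ -2.155494 < -0.2 is false → out
[8] lift (0,1): star map gives -0.192582; window check -1.4 ≤ -0.192582 < -0.2 is false → out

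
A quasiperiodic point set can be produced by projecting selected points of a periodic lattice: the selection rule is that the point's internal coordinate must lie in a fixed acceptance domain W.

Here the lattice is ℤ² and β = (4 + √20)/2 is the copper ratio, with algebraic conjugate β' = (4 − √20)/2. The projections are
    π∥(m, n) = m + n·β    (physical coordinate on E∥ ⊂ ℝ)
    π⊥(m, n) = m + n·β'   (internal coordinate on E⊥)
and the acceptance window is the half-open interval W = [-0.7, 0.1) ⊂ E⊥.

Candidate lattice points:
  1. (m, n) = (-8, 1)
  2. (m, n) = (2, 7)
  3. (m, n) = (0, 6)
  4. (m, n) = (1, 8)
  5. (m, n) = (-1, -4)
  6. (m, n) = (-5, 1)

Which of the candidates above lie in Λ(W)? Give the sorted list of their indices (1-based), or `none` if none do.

Numerically β ≈ 4.2361 and β' = −1/β ≈ -0.2361.
candidate 1: (m,n)=(-8,1) → π∥ = -8+1·β ≈ -3.7639, π⊥ = -8+1·β' ≈ -8.2361 ∉ [-0.7, 0.1) ⇒ out
candidate 2: (m,n)=(2,7) → π∥ = 2+7·β ≈ 31.6525, π⊥ = 2+7·β' ≈ 0.3475 ∉ [-0.7, 0.1) ⇒ out
candidate 3: (m,n)=(0,6) → π∥ = 0+6·β ≈ 25.4164, π⊥ = 0+6·β' ≈ -1.4164 ∉ [-0.7, 0.1) ⇒ out
candidate 4: (m,n)=(1,8) → π∥ = 1+8·β ≈ 34.8885, π⊥ = 1+8·β' ≈ -0.8885 ∉ [-0.7, 0.1) ⇒ out
candidate 5: (m,n)=(-1,-4) → π∥ = -1-4·β ≈ -17.9443, π⊥ = -1-4·β' ≈ -0.0557 ∈ [-0.7, 0.1) ⇒ IN Λ
candidate 6: (m,n)=(-5,1) → π∥ = -5+1·β ≈ -0.7639, π⊥ = -5+1·β' ≈ -5.2361 ∉ [-0.7, 0.1) ⇒ out

5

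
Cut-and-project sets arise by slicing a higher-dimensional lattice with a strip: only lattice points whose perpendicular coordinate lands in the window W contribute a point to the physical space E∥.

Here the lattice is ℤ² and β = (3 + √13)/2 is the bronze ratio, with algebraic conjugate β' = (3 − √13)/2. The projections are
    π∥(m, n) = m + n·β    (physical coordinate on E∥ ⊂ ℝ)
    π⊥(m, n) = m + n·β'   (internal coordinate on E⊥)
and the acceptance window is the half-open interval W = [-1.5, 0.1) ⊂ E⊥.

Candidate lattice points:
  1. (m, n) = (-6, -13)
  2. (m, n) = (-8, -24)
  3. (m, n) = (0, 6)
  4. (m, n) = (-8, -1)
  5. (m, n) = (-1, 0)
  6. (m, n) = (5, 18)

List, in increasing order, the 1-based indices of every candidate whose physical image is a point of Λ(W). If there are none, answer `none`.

2, 5, 6

β' = (3−√13)/2 ≈ -0.3028.
#1 (-6,-13): internal coord -6 + (-13)·β' = -2.0639; -2.0639 ∉ [-1.5, 0.1) → out
#2 (-8,-24): internal coord -8 + (-24)·β' = -0.7334; -0.7334 ∈ [-1.5, 0.1) → IN Λ
#3 (0,6): internal coord 0 + (6)·β' = -1.8167; -1.8167 ∉ [-1.5, 0.1) → out
#4 (-8,-1): internal coord -8 + (-1)·β' = -7.6972; -7.6972 ∉ [-1.5, 0.1) → out
#5 (-1,0): internal coord -1 + (0)·β' = -1.0000; -1.0000 ∈ [-1.5, 0.1) → IN Λ
#6 (5,18): internal coord 5 + (18)·β' = -0.4500; -0.4500 ∈ [-1.5, 0.1) → IN Λ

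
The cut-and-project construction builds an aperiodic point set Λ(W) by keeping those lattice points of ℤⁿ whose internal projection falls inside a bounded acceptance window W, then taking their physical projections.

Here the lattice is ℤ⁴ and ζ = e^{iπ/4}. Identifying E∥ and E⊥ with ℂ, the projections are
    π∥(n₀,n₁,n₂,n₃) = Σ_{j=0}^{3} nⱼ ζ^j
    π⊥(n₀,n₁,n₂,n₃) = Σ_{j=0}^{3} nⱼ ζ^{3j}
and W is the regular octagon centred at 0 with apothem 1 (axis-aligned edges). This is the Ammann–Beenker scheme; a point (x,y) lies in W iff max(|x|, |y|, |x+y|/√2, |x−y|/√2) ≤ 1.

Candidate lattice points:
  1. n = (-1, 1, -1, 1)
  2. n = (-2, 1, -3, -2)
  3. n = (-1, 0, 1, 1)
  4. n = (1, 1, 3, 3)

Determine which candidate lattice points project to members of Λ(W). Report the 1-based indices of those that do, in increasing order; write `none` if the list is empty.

With ζ = e^{iπ/4} the internal vectors are ζ^0,ζ^3,ζ^6,ζ^9.
candidate 1: n = (-1, 1, -1, 1) → π⊥ ≈ (-1.0000, +2.4142); max(|x|,|y|,|x±y|/√2) = 2.4142 > 1 ⇒ ∉ W
candidate 2: n = (-2, 1, -3, -2) → π⊥ ≈ (-4.1213, +2.2929); max(|x|,|y|,|x±y|/√2) = 4.5355 > 1 ⇒ ∉ W
candidate 3: n = (-1, 0, 1, 1) → π⊥ ≈ (-0.2929, -0.2929); max(|x|,|y|,|x±y|/√2) = 0.4142 ≤ 1 ⇒ ∈ W
candidate 4: n = (1, 1, 3, 3) → π⊥ ≈ (+2.4142, -0.1716); max(|x|,|y|,|x±y|/√2) = 2.4142 > 1 ⇒ ∉ W

3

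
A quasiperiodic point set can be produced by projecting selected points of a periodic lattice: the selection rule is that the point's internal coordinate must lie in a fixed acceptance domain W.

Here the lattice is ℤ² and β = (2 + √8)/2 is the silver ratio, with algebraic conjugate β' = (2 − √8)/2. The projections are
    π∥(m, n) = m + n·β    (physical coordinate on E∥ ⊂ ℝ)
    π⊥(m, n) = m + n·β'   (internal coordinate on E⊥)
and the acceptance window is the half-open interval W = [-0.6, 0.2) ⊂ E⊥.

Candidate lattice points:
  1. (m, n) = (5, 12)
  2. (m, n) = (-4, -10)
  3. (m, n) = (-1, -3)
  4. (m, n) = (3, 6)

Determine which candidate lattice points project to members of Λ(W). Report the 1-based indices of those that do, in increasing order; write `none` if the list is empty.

1, 2

Compute β' = (2−√8)/2 = -0.41421, so π⊥(m,n) = m -0.41421·n.
[1] lift (5,12): star map gives 0.02944; window check -0.6 ≤ 0.02944 < 0.2 is true → IN Λ
[2] lift (-4,-10): star map gives 0.14214; window check -0.6 ≤ 0.14214 < 0.2 is true → IN Λ
[3] lift (-1,-3): star map gives 0.24264; window check -0.6 ≤ 0.24264 < 0.2 is false → out
[4] lift (3,6): star map gives 0.51472; window check -0.6 ≤ 0.51472 < 0.2 is false → out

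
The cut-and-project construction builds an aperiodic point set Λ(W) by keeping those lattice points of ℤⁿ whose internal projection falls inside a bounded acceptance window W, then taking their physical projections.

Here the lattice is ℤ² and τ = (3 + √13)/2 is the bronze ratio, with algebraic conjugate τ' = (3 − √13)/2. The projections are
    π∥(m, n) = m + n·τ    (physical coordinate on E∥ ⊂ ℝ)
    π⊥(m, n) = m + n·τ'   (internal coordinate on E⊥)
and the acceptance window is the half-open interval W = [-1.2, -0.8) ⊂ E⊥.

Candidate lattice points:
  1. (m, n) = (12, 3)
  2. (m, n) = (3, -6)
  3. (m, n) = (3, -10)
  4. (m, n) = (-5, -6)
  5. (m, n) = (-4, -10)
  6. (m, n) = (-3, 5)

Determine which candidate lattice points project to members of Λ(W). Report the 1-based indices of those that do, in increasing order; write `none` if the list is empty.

τ' = (3−√13)/2 ≈ -0.3028.
#1 (12,3): internal coord 12 + (3)·τ' = +11.0917; +11.0917 ∉ [-1.2, -0.8) → out
#2 (3,-6): internal coord 3 + (-6)·τ' = +4.8167; +4.8167 ∉ [-1.2, -0.8) → out
#3 (3,-10): internal coord 3 + (-10)·τ' = +6.0278; +6.0278 ∉ [-1.2, -0.8) → out
#4 (-5,-6): internal coord -5 + (-6)·τ' = -3.1833; -3.1833 ∉ [-1.2, -0.8) → out
#5 (-4,-10): internal coord -4 + (-10)·τ' = -0.9722; -0.9722 ∈ [-1.2, -0.8) → IN Λ
#6 (-3,5): internal coord -3 + (5)·τ' = -4.5139; -4.5139 ∉ [-1.2, -0.8) → out

5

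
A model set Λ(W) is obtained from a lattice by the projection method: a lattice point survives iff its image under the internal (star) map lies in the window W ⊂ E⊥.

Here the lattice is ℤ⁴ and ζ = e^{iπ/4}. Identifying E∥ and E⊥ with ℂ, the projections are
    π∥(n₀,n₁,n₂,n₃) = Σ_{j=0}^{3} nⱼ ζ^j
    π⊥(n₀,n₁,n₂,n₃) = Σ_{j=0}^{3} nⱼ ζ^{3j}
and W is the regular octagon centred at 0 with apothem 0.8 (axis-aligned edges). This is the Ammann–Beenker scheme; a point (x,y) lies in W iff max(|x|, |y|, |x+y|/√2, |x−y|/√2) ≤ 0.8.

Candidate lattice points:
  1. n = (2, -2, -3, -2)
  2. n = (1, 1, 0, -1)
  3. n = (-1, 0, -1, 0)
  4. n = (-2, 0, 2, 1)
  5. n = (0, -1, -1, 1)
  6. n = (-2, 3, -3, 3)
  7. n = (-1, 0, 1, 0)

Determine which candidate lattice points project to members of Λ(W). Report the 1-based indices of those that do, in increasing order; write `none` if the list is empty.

With ζ = e^{iπ/4} the internal vectors are ζ^0,ζ^3,ζ^6,ζ^9.
#1 (2, -2, -3, -2): internal (2.00000, 0.17157); octagon support 2.00000 vs apothem 0.8 → ∉ W
#2 (1, 1, 0, -1): internal (-0.41421, 0.00000); octagon support 0.41421 vs apothem 0.8 → ∈ W
#3 (-1, 0, -1, 0): internal (-1.00000, 1.00000); octagon support 1.41421 vs apothem 0.8 → ∉ W
#4 (-2, 0, 2, 1): internal (-1.29289, -1.29289); octagon support 1.82843 vs apothem 0.8 → ∉ W
#5 (0, -1, -1, 1): internal (1.41421, 1.00000); octagon support 1.70711 vs apothem 0.8 → ∉ W
#6 (-2, 3, -3, 3): internal (-2.00000, 7.24264); octagon support 7.24264 vs apothem 0.8 → ∉ W
#7 (-1, 0, 1, 0): internal (-1.00000, -1.00000); octagon support 1.41421 vs apothem 0.8 → ∉ W

2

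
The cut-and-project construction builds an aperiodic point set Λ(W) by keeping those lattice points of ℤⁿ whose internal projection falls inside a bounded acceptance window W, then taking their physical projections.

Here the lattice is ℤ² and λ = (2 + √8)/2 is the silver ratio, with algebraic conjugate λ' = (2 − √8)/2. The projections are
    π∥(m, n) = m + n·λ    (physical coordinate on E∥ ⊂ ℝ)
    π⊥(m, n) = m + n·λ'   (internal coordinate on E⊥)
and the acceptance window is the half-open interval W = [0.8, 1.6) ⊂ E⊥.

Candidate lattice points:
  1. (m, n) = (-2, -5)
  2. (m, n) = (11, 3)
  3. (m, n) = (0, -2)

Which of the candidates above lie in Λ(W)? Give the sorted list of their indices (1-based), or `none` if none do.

Compute λ' = (2−√8)/2 = -0.414214, so π⊥(m,n) = m -0.414214·n.
[1] lift (-2,-5): star map gives 0.071068; window check 0.8 ≤ 0.071068 < 1.6 is false → out
[2] lift (11,3): star map gives 9.757359; window check 0.8 ≤ 9.757359 < 1.6 is false → out
[3] lift (0,-2): star map gives 0.828427; window check 0.8 ≤ 0.828427 < 1.6 is true → IN Λ

3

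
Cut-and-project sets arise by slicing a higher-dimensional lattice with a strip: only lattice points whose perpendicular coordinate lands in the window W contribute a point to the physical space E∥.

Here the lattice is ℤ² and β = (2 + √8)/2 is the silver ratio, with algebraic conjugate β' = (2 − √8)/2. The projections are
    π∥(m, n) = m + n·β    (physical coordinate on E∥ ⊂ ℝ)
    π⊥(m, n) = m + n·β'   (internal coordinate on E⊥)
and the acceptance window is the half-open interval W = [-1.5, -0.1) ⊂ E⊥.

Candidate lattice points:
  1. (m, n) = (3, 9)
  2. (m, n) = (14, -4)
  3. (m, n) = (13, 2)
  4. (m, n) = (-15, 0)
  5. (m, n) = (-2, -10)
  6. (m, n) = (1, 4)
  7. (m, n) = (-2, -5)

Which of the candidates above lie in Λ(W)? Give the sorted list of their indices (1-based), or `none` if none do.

Numerically β ≈ 2.41421 and β' = −1/β ≈ -0.41421.
#1 (3,9): internal coord 3 + (9)·β' = -0.72792; -0.72792 ∈ [-1.5, -0.1) → IN Λ
#2 (14,-4): internal coord 14 + (-4)·β' = +15.65685; +15.65685 ∉ [-1.5, -0.1) → out
#3 (13,2): internal coord 13 + (2)·β' = +12.17157; +12.17157 ∉ [-1.5, -0.1) → out
#4 (-15,0): internal coord -15 + (0)·β' = -15.00000; -15.00000 ∉ [-1.5, -0.1) → out
#5 (-2,-10): internal coord -2 + (-10)·β' = +2.14214; +2.14214 ∉ [-1.5, -0.1) → out
#6 (1,4): internal coord 1 + (4)·β' = -0.65685; -0.65685 ∈ [-1.5, -0.1) → IN Λ
#7 (-2,-5): internal coord -2 + (-5)·β' = +0.07107; +0.07107 ∉ [-1.5, -0.1) → out

1, 6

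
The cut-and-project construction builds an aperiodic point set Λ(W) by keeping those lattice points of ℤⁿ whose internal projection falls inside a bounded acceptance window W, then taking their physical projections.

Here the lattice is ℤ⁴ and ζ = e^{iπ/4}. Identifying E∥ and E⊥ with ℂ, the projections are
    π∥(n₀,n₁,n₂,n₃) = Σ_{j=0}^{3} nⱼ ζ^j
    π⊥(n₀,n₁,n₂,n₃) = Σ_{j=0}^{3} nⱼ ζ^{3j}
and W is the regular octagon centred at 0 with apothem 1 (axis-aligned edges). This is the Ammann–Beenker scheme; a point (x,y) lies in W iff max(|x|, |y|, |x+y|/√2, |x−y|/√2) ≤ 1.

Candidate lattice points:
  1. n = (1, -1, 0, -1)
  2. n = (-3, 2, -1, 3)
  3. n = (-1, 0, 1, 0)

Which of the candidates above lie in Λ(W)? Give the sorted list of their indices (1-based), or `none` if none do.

π⊥(n) = n₀ + n₁ζ³ + n₂ζ⁶ + n₃ζ⁹ where ζ = e^{iπ/4}.
#1 (1, -1, 0, -1): internal (1.000000, -1.414214); octagon support 1.707107 vs apothem 1 → ∉ W
#2 (-3, 2, -1, 3): internal (-2.292893, 4.535534); octagon support 4.828427 vs apothem 1 → ∉ W
#3 (-1, 0, 1, 0): internal (-1.000000, -1.000000); octagon support 1.414214 vs apothem 1 → ∉ W

none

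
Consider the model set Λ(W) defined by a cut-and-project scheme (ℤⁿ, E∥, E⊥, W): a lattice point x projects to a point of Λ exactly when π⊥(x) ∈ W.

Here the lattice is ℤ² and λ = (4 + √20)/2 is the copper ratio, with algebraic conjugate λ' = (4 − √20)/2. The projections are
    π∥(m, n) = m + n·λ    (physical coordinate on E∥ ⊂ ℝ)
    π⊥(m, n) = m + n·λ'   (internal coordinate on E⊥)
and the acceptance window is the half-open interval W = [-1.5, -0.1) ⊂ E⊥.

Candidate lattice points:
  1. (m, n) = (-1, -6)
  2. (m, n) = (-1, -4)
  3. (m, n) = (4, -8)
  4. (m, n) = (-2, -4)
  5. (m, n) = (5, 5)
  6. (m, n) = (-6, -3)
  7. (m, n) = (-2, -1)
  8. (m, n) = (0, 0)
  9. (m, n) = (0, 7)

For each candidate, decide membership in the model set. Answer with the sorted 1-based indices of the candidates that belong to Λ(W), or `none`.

λ' = (4−√20)/2 ≈ -0.23607.
candidate 1: (m,n)=(-1,-6) → π∥ = -1-6·λ ≈ -26.41641, π⊥ = -1-6·λ' ≈ 0.41641 ∉ [-1.5, -0.1) ⇒ out
candidate 2: (m,n)=(-1,-4) → π∥ = -1-4·λ ≈ -17.94427, π⊥ = -1-4·λ' ≈ -0.05573 ∉ [-1.5, -0.1) ⇒ out
candidate 3: (m,n)=(4,-8) → π∥ = 4-8·λ ≈ -29.88854, π⊥ = 4-8·λ' ≈ 5.88854 ∉ [-1.5, -0.1) ⇒ out
candidate 4: (m,n)=(-2,-4) → π∥ = -2-4·λ ≈ -18.94427, π⊥ = -2-4·λ' ≈ -1.05573 ∈ [-1.5, -0.1) ⇒ IN Λ
candidate 5: (m,n)=(5,5) → π∥ = 5+5·λ ≈ 26.18034, π⊥ = 5+5·λ' ≈ 3.81966 ∉ [-1.5, -0.1) ⇒ out
candidate 6: (m,n)=(-6,-3) → π∥ = -6-3·λ ≈ -18.70820, π⊥ = -6-3·λ' ≈ -5.29180 ∉ [-1.5, -0.1) ⇒ out
candidate 7: (m,n)=(-2,-1) → π∥ = -2-1·λ ≈ -6.23607, π⊥ = -2-1·λ' ≈ -1.76393 ∉ [-1.5, -0.1) ⇒ out
candidate 8: (m,n)=(0,0) → π∥ = 0+0·λ ≈ 0.00000, π⊥ = 0+0·λ' ≈ 0.00000 ∉ [-1.5, -0.1) ⇒ out
candidate 9: (m,n)=(0,7) → π∥ = 0+7·λ ≈ 29.65248, π⊥ = 0+7·λ' ≈ -1.65248 ∉ [-1.5, -0.1) ⇒ out

4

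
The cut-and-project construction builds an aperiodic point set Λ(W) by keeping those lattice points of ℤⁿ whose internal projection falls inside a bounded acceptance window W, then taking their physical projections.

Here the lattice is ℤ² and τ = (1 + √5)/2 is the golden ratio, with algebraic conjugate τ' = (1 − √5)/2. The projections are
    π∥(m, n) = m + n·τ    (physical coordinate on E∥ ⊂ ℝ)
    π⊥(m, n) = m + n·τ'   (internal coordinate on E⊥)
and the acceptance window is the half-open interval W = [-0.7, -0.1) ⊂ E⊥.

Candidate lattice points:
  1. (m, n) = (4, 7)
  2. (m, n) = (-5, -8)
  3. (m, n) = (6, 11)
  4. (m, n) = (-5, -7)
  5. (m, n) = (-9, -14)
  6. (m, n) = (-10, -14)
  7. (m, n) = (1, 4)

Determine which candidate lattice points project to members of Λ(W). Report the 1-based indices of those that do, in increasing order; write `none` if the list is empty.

Numerically τ ≈ 1.61803 and τ' = −1/τ ≈ -0.61803.
candidate 1: (m,n)=(4,7) → π∥ = 4+7·τ ≈ 15.32624, π⊥ = 4+7·τ' ≈ -0.32624 ∈ [-0.7, -0.1) ⇒ IN Λ
candidate 2: (m,n)=(-5,-8) → π∥ = -5-8·τ ≈ -17.94427, π⊥ = -5-8·τ' ≈ -0.05573 ∉ [-0.7, -0.1) ⇒ out
candidate 3: (m,n)=(6,11) → π∥ = 6+11·τ ≈ 23.79837, π⊥ = 6+11·τ' ≈ -0.79837 ∉ [-0.7, -0.1) ⇒ out
candidate 4: (m,n)=(-5,-7) → π∥ = -5-7·τ ≈ -16.32624, π⊥ = -5-7·τ' ≈ -0.67376 ∈ [-0.7, -0.1) ⇒ IN Λ
candidate 5: (m,n)=(-9,-14) → π∥ = -9-14·τ ≈ -31.65248, π⊥ = -9-14·τ' ≈ -0.34752 ∈ [-0.7, -0.1) ⇒ IN Λ
candidate 6: (m,n)=(-10,-14) → π∥ = -10-14·τ ≈ -32.65248, π⊥ = -10-14·τ' ≈ -1.34752 ∉ [-0.7, -0.1) ⇒ out
candidate 7: (m,n)=(1,4) → π∥ = 1+4·τ ≈ 7.47214, π⊥ = 1+4·τ' ≈ -1.47214 ∉ [-0.7, -0.1) ⇒ out

1, 4, 5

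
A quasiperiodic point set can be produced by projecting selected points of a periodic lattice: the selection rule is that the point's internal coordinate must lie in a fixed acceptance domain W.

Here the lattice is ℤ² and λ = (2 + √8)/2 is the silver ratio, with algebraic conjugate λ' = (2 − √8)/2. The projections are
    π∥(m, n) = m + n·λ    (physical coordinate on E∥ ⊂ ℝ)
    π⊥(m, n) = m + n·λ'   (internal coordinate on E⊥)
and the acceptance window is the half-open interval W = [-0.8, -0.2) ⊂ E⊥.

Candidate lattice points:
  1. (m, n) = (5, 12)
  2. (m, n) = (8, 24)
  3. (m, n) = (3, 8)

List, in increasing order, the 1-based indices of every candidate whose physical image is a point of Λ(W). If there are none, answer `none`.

3

Compute λ' = (2−√8)/2 = -0.414214, so π⊥(m,n) = m -0.414214·n.
candidate 1: (m,n)=(5,12) → π∥ = 5+12·λ ≈ 33.970563, π⊥ = 5+12·λ' ≈ 0.029437 ∉ [-0.8, -0.2) ⇒ out
candidate 2: (m,n)=(8,24) → π∥ = 8+24·λ ≈ 65.941125, π⊥ = 8+24·λ' ≈ -1.941125 ∉ [-0.8, -0.2) ⇒ out
candidate 3: (m,n)=(3,8) → π∥ = 3+8·λ ≈ 22.313708, π⊥ = 3+8·λ' ≈ -0.313708 ∈ [-0.8, -0.2) ⇒ IN Λ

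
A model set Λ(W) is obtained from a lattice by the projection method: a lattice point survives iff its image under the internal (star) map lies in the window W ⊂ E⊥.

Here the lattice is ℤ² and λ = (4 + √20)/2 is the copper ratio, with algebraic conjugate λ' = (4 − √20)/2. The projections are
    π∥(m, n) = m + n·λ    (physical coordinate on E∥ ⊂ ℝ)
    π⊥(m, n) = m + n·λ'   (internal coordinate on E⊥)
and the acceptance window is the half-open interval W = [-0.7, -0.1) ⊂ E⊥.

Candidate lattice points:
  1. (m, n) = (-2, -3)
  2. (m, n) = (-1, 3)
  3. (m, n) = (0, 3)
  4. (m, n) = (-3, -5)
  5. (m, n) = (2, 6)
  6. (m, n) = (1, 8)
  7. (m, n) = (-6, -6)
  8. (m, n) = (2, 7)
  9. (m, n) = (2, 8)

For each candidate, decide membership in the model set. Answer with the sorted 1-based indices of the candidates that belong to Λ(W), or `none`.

Compute λ' = (4−√20)/2 = -0.2361, so π⊥(m,n) = m -0.2361·n.
candidate 1: (m,n)=(-2,-3) → π∥ = -2-3·λ ≈ -14.7082, π⊥ = -2-3·λ' ≈ -1.2918 ∉ [-0.7, -0.1) ⇒ out
candidate 2: (m,n)=(-1,3) → π∥ = -1+3·λ ≈ 11.7082, π⊥ = -1+3·λ' ≈ -1.7082 ∉ [-0.7, -0.1) ⇒ out
candidate 3: (m,n)=(0,3) → π∥ = 0+3·λ ≈ 12.7082, π⊥ = 0+3·λ' ≈ -0.7082 ∉ [-0.7, -0.1) ⇒ out
candidate 4: (m,n)=(-3,-5) → π∥ = -3-5·λ ≈ -24.1803, π⊥ = -3-5·λ' ≈ -1.8197 ∉ [-0.7, -0.1) ⇒ out
candidate 5: (m,n)=(2,6) → π∥ = 2+6·λ ≈ 27.4164, π⊥ = 2+6·λ' ≈ 0.5836 ∉ [-0.7, -0.1) ⇒ out
candidate 6: (m,n)=(1,8) → π∥ = 1+8·λ ≈ 34.8885, π⊥ = 1+8·λ' ≈ -0.8885 ∉ [-0.7, -0.1) ⇒ out
candidate 7: (m,n)=(-6,-6) → π∥ = -6-6·λ ≈ -31.4164, π⊥ = -6-6·λ' ≈ -4.5836 ∉ [-0.7, -0.1) ⇒ out
candidate 8: (m,n)=(2,7) → π∥ = 2+7·λ ≈ 31.6525, π⊥ = 2+7·λ' ≈ 0.3475 ∉ [-0.7, -0.1) ⇒ out
candidate 9: (m,n)=(2,8) → π∥ = 2+8·λ ≈ 35.8885, π⊥ = 2+8·λ' ≈ 0.1115 ∉ [-0.7, -0.1) ⇒ out

none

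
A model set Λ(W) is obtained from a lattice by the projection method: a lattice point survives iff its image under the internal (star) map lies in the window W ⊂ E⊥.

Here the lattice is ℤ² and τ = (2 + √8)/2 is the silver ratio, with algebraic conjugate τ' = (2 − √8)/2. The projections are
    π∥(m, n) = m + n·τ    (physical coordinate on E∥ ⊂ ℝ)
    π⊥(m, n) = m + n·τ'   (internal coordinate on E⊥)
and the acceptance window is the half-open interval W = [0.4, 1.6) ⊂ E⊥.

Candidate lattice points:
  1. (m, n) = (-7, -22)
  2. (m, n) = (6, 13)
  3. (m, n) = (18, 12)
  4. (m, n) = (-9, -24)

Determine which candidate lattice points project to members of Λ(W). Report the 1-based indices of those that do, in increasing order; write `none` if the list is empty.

2, 4

Numerically τ ≈ 2.4142 and τ' = −1/τ ≈ -0.4142.
#1 (-7,-22): internal coord -7 + (-22)·τ' = +2.1127; +2.1127 ∉ [0.4, 1.6) → out
#2 (6,13): internal coord 6 + (13)·τ' = +0.6152; +0.6152 ∈ [0.4, 1.6) → IN Λ
#3 (18,12): internal coord 18 + (12)·τ' = +13.0294; +13.0294 ∉ [0.4, 1.6) → out
#4 (-9,-24): internal coord -9 + (-24)·τ' = +0.9411; +0.9411 ∈ [0.4, 1.6) → IN Λ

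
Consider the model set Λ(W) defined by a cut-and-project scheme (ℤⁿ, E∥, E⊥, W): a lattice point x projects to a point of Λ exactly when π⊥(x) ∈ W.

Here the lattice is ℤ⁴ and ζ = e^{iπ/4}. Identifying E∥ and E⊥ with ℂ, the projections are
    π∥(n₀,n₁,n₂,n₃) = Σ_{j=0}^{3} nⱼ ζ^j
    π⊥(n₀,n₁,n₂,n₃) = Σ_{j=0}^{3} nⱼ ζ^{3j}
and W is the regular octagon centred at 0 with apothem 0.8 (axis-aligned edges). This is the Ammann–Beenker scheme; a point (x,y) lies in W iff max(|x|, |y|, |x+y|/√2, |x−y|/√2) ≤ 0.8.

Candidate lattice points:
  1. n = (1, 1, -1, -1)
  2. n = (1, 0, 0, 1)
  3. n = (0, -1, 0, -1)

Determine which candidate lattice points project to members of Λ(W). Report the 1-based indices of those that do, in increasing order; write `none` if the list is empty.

Internal map: ζ^{3j} for j=0..3 gives (1,0), (−√2/2,√2/2), (0,−1), (√2/2,√2/2).
candidate 1: n = (1, 1, -1, -1) → π⊥ ≈ (-0.41421, +1.00000); max(|x|,|y|,|x±y|/√2) = 1.00000 > 0.8 ⇒ ∉ W
candidate 2: n = (1, 0, 0, 1) → π⊥ ≈ (+1.70711, +0.70711); max(|x|,|y|,|x±y|/√2) = 1.70711 > 0.8 ⇒ ∉ W
candidate 3: n = (0, -1, 0, -1) → π⊥ ≈ (+0.00000, -1.41421); max(|x|,|y|,|x±y|/√2) = 1.41421 > 0.8 ⇒ ∉ W

none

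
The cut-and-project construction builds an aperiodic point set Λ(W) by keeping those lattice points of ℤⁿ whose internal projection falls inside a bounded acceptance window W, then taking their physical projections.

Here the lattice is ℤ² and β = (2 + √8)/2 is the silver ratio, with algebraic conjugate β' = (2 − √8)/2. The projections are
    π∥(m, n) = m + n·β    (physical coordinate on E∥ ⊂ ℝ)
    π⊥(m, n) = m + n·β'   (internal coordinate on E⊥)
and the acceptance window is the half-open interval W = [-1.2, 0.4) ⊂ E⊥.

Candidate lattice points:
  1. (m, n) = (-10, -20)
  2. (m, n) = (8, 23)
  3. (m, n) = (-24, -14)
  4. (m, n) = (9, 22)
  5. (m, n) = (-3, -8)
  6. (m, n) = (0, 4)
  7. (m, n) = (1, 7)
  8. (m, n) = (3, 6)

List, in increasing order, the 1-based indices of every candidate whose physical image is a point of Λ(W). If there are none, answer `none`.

Numerically β ≈ 2.4142 and β' = −1/β ≈ -0.4142.
#1 (-10,-20): internal coord -10 + (-20)·β' = -1.7157; -1.7157 ∉ [-1.2, 0.4) → out
#2 (8,23): internal coord 8 + (23)·β' = -1.5269; -1.5269 ∉ [-1.2, 0.4) → out
#3 (-24,-14): internal coord -24 + (-14)·β' = -18.2010; -18.2010 ∉ [-1.2, 0.4) → out
#4 (9,22): internal coord 9 + (22)·β' = -0.1127; -0.1127 ∈ [-1.2, 0.4) → IN Λ
#5 (-3,-8): internal coord -3 + (-8)·β' = +0.3137; +0.3137 ∈ [-1.2, 0.4) → IN Λ
#6 (0,4): internal coord 0 + (4)·β' = -1.6569; -1.6569 ∉ [-1.2, 0.4) → out
#7 (1,7): internal coord 1 + (7)·β' = -1.8995; -1.8995 ∉ [-1.2, 0.4) → out
#8 (3,6): internal coord 3 + (6)·β' = +0.5147; +0.5147 ∉ [-1.2, 0.4) → out

4, 5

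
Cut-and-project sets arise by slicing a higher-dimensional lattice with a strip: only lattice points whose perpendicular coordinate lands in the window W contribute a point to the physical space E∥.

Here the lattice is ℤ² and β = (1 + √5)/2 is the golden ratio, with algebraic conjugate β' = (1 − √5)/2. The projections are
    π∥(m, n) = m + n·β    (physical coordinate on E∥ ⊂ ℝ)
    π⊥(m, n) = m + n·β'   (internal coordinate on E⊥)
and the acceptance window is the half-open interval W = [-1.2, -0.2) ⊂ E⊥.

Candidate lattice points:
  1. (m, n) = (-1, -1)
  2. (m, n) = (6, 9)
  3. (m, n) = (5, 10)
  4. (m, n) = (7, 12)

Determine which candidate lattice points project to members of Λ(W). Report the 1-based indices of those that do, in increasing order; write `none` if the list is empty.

1, 3, 4

Compute β' = (1−√5)/2 = -0.618034, so π⊥(m,n) = m -0.618034·n.
[1] lift (-1,-1): star map gives -0.381966; window check -1.2 ≤ -0.381966 < -0.2 is true → IN Λ
[2] lift (6,9): star map gives 0.437694; window check -1.2 ≤ 0.437694 < -0.2 is false → out
[3] lift (5,10): star map gives -1.180340; window check -1.2 ≤ -1.180340 < -0.2 is true → IN Λ
[4] lift (7,12): star map gives -0.416408; window check -1.2 ≤ -0.416408 < -0.2 is true → IN Λ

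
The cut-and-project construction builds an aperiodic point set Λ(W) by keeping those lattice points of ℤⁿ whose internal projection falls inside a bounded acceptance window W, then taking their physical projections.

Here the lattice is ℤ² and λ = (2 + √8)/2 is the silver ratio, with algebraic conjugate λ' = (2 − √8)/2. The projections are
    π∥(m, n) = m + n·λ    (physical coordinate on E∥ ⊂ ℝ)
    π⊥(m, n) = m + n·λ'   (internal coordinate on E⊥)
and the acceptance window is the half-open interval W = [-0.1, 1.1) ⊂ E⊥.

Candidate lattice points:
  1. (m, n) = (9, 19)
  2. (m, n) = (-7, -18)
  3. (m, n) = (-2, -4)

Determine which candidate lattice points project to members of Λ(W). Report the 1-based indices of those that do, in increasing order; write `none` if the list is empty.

Compute λ' = (2−√8)/2 = -0.4142, so π⊥(m,n) = m -0.4142·n.
candidate 1: (m,n)=(9,19) → π∥ = 9+19·λ ≈ 54.8701, π⊥ = 9+19·λ' ≈ 1.1299 ∉ [-0.1, 1.1) ⇒ out
candidate 2: (m,n)=(-7,-18) → π∥ = -7-18·λ ≈ -50.4558, π⊥ = -7-18·λ' ≈ 0.4558 ∈ [-0.1, 1.1) ⇒ IN Λ
candidate 3: (m,n)=(-2,-4) → π∥ = -2-4·λ ≈ -11.6569, π⊥ = -2-4·λ' ≈ -0.3431 ∉ [-0.1, 1.1) ⇒ out

2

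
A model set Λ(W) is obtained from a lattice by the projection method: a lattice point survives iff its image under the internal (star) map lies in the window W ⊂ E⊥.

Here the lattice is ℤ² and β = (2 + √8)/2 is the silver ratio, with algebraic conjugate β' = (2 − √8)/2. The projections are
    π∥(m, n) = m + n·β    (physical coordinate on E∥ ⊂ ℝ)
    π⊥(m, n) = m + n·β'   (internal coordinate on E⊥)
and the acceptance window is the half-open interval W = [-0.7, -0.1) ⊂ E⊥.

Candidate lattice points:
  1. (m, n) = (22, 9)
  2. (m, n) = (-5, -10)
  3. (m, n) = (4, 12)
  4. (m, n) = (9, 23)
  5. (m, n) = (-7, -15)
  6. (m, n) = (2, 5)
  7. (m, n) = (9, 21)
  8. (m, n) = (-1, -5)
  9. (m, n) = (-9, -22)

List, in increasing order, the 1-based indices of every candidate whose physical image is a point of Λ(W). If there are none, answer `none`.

4

Compute β' = (2−√8)/2 = -0.414214, so π⊥(m,n) = m -0.414214·n.
candidate 1: (m,n)=(22,9) → π∥ = 22+9·β ≈ 43.727922, π⊥ = 22+9·β' ≈ 18.272078 ∉ [-0.7, -0.1) ⇒ out
candidate 2: (m,n)=(-5,-10) → π∥ = -5-10·β ≈ -29.142136, π⊥ = -5-10·β' ≈ -0.857864 ∉ [-0.7, -0.1) ⇒ out
candidate 3: (m,n)=(4,12) → π∥ = 4+12·β ≈ 32.970563, π⊥ = 4+12·β' ≈ -0.970563 ∉ [-0.7, -0.1) ⇒ out
candidate 4: (m,n)=(9,23) → π∥ = 9+23·β ≈ 64.526912, π⊥ = 9+23·β' ≈ -0.526912 ∈ [-0.7, -0.1) ⇒ IN Λ
candidate 5: (m,n)=(-7,-15) → π∥ = -7-15·β ≈ -43.213203, π⊥ = -7-15·β' ≈ -0.786797 ∉ [-0.7, -0.1) ⇒ out
candidate 6: (m,n)=(2,5) → π∥ = 2+5·β ≈ 14.071068, π⊥ = 2+5·β' ≈ -0.071068 ∉ [-0.7, -0.1) ⇒ out
candidate 7: (m,n)=(9,21) → π∥ = 9+21·β ≈ 59.698485, π⊥ = 9+21·β' ≈ 0.301515 ∉ [-0.7, -0.1) ⇒ out
candidate 8: (m,n)=(-1,-5) → π∥ = -1-5·β ≈ -13.071068, π⊥ = -1-5·β' ≈ 1.071068 ∉ [-0.7, -0.1) ⇒ out
candidate 9: (m,n)=(-9,-22) → π∥ = -9-22·β ≈ -62.112698, π⊥ = -9-22·β' ≈ 0.112698 ∉ [-0.7, -0.1) ⇒ out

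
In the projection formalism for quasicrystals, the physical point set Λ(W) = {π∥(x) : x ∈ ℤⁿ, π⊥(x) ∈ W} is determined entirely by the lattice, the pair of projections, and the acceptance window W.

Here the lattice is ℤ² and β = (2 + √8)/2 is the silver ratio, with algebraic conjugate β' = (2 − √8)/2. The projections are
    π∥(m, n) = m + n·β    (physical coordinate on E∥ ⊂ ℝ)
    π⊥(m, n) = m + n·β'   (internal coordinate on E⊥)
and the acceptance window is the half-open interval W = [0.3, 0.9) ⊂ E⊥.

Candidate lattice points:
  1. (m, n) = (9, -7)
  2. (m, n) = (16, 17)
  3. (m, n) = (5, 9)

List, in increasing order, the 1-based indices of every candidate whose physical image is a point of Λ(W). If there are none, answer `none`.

none

Numerically β ≈ 2.4142 and β' = −1/β ≈ -0.4142.
#1 (9,-7): internal coord 9 + (-7)·β' = +11.8995; +11.8995 ∉ [0.3, 0.9) → out
#2 (16,17): internal coord 16 + (17)·β' = +8.9584; +8.9584 ∉ [0.3, 0.9) → out
#3 (5,9): internal coord 5 + (9)·β' = +1.2721; +1.2721 ∉ [0.3, 0.9) → out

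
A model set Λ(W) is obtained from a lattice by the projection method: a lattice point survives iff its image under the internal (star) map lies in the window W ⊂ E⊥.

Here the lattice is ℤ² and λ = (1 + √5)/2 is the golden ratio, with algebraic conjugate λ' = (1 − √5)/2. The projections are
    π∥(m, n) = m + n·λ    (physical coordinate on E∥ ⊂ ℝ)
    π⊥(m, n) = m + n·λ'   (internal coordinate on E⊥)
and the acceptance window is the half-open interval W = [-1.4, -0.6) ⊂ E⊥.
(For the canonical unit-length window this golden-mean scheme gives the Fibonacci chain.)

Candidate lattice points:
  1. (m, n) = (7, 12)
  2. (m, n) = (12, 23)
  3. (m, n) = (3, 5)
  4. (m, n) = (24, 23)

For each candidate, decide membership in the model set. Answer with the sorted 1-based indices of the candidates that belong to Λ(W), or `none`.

none

λ' = (1−√5)/2 ≈ -0.618034.
#1 (7,12): internal coord 7 + (12)·λ' = -0.416408; -0.416408 ∉ [-1.4, -0.6) → out
#2 (12,23): internal coord 12 + (23)·λ' = -2.214782; -2.214782 ∉ [-1.4, -0.6) → out
#3 (3,5): internal coord 3 + (5)·λ' = -0.090170; -0.090170 ∉ [-1.4, -0.6) → out
#4 (24,23): internal coord 24 + (23)·λ' = +9.785218; +9.785218 ∉ [-1.4, -0.6) → out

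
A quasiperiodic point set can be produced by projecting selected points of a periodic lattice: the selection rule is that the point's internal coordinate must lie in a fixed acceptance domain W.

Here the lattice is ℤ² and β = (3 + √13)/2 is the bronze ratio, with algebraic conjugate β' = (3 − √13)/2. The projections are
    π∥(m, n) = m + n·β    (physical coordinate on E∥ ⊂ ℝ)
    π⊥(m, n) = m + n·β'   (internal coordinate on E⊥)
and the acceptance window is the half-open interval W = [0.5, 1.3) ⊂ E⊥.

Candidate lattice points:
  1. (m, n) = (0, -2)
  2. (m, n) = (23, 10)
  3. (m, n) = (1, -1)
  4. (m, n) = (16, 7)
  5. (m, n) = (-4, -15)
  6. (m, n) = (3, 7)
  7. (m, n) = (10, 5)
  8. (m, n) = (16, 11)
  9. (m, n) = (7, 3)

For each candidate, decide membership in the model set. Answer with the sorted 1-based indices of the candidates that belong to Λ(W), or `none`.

β' = (3−√13)/2 ≈ -0.302776.
[1] lift (0,-2): star map gives 0.605551; window check 0.5 ≤ 0.605551 < 1.3 is true → IN Λ
[2] lift (23,10): star map gives 19.972244; window check 0.5 ≤ 19.972244 < 1.3 is false → out
[3] lift (1,-1): star map gives 1.302776; window check 0.5 ≤ 1.302776 < 1.3 is false → out
[4] lift (16,7): star map gives 13.880571; window check 0.5 ≤ 13.880571 < 1.3 is false → out
[5] lift (-4,-15): star map gives 0.541635; window check 0.5 ≤ 0.541635 < 1.3 is true → IN Λ
[6] lift (3,7): star map gives 0.880571; window check 0.5 ≤ 0.880571 < 1.3 is true → IN Λ
[7] lift (10,5): star map gives 8.486122; window check 0.5 ≤ 8.486122 < 1.3 is false → out
[8] lift (16,11): star map gives 12.669468; window check 0.5 ≤ 12.669468 < 1.3 is false → out
[9] lift (7,3): star map gives 6.091673; window check 0.5 ≤ 6.091673 < 1.3 is false → out

1, 5, 6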